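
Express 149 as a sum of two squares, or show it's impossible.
7² + 10² (a=7, b=10)

Factorization: 149 = 149
By Fermat: n is sum of two squares iff every prime p ≡ 3 (mod 4) appears to even power.
All primes ≡ 3 (mod 4) appear to even power.
Search a = 0, 1, 2, … for 149 - a² a perfect square: first hit at a = 7: 149 - 49 = 100 = 10².
149 = 7² + 10² = 49 + 100 ✓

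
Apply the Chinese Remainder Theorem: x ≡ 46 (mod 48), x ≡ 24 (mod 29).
430

Using Chinese Remainder Theorem:
M = 48 × 29 = 1392
M1 = 29, M2 = 48
y1 = 29^(-1) mod 48 = 5
y2 = 48^(-1) mod 29 = 26
x = (46×29×5 + 24×48×26) mod 1392 = 430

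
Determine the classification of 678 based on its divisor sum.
abundant

Proper divisors of 678: sum = 1 + 2 + 3 + 6 + 113 + 226 + 339 = 690
Since 690 > 678, 678 is abundant.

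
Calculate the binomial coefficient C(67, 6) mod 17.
1

Using Lucas' theorem:
Write n=67 and k=6 in base 17:
n in base 17: [3, 16]
k in base 17: [0, 6]
C(67,6) mod 17 = ∏ C(n_i, k_i) mod 17
Digit binomials (mod 17): C(3,0) = 1; C(16,6) = 8008 ≡ 1
Product: 1 × 1 = 1 ≡ 1 (mod 17)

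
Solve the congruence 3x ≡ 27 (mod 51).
x ≡ 9 (mod 17)

gcd(3, 51) = 3, which divides 27, so solutions exist.
Divide through by 3: x ≡ 9 (mod 17).
The coefficient of x is now 1, so x ≡ 9 (mod 17).
Check: 3 × 9 = 27 ≡ 27 (mod 51).
x ≡ 9 (mod 17), giving 3 solutions mod 51.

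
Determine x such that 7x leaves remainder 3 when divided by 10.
x ≡ 9 (mod 10)

gcd(7, 10) = 1, which divides 3, so solutions exist.
Find 7^(-1) mod 10 by the extended Euclidean algorithm:
10 = 1 × 7 + 3  ⟹  3 = (1)·10 + (-1)·7
7 = 2 × 3 + 1  ⟹  1 = (-2)·10 + (3)·7
So (3)·7 ≡ 1 (mod 10), i.e. 7^(-1) ≡ 3 (mod 10).
x ≡ 3 × 3 = 9 ≡ 9 (mod 10).
Check: 7 × 9 = 63 ≡ 3 (mod 10).
Unique solution: x ≡ 9 (mod 10)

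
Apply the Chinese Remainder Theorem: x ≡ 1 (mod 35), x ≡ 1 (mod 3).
1

Using Chinese Remainder Theorem:
M = 35 × 3 = 105
M1 = 3, M2 = 35
y1 = 3^(-1) mod 35 = 12
y2 = 35^(-1) mod 3 = 2
x = (1×3×12 + 1×35×2) mod 105 = 1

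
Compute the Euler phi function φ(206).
102

206 = 2 × 103
φ(n) = n × ∏(1 - 1/p) for each prime p dividing n
φ(206) = 206 × (1 - 1/2) × (1 - 1/103) = 102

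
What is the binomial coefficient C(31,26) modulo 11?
5

Using Lucas' theorem:
Write n=31 and k=26 in base 11:
n in base 11: [2, 9]
k in base 11: [2, 4]
C(31,26) mod 11 = ∏ C(n_i, k_i) mod 11
Digit binomials (mod 11): C(2,2) = 1; C(9,4) = 126 ≡ 5
Product: 1 × 5 = 5 ≡ 5 (mod 11)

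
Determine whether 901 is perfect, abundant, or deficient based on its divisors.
deficient

Proper divisors of 901: sum = 1 + 17 + 53 = 71
Since 71 < 901, 901 is deficient.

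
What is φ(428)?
212

428 = 2^2 × 107
φ(n) = n × ∏(1 - 1/p) for each prime p dividing n
φ(428) = 428 × (1 - 1/2) × (1 - 1/107) = 212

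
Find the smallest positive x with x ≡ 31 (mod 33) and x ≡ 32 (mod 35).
592

Using Chinese Remainder Theorem:
M = 33 × 35 = 1155
M1 = 35, M2 = 33
y1 = 35^(-1) mod 33 = 17
y2 = 33^(-1) mod 35 = 17
x = (31×35×17 + 32×33×17) mod 1155 = 592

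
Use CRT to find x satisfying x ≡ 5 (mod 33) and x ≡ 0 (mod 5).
5

Using Chinese Remainder Theorem:
M = 33 × 5 = 165
M1 = 5, M2 = 33
y1 = 5^(-1) mod 33 = 20
y2 = 33^(-1) mod 5 = 2
x = (5×5×20 + 0×33×2) mod 165 = 5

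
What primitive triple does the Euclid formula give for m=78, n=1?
(6083, 156, 6085)

Euclid's formula: a = m² - n², b = 2mn, c = m² + n²
m = 78, n = 1
a = 78² - 1² = 6084 - 1 = 6083
b = 2 × 78 × 1 = 156
c = 78² + 1² = 6084 + 1 = 6085
Verification: 6083² + 156² = 37002889 + 24336 = 37027225 = 6085² ✓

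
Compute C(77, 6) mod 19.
0

Using Lucas' theorem:
Write n=77 and k=6 in base 19:
n in base 19: [4, 1]
k in base 19: [0, 6]
C(77,6) mod 19 = ∏ C(n_i, k_i) mod 19
Digit binomials (mod 19): C(4,0) = 1; C(1,6) = 0 (k_i > n_i)
Product: 1 × 0 = 0 ≡ 0 (mod 19)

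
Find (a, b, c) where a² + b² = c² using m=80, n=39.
(4879, 6240, 7921)

Euclid's formula: a = m² - n², b = 2mn, c = m² + n²
m = 80, n = 39
a = 80² - 39² = 6400 - 1521 = 4879
b = 2 × 80 × 39 = 6240
c = 80² + 39² = 6400 + 1521 = 7921
Verification: 4879² + 6240² = 23804641 + 38937600 = 62742241 = 7921² ✓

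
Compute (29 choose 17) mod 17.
1

Using Lucas' theorem:
Write n=29 and k=17 in base 17:
n in base 17: [1, 12]
k in base 17: [1, 0]
C(29,17) mod 17 = ∏ C(n_i, k_i) mod 17
Digit binomials (mod 17): C(1,1) = 1; C(12,0) = 1
Product: 1 × 1 = 1 ≡ 1 (mod 17)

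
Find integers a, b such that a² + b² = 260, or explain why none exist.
2² + 16² (a=2, b=16)

Factorization: 260 = 2^2 × 5 × 13
By Fermat: n is sum of two squares iff every prime p ≡ 3 (mod 4) appears to even power.
All primes ≡ 3 (mod 4) appear to even power.
Search a = 0, 1, 2, … for 260 - a² a perfect square: first hit at a = 2: 260 - 4 = 256 = 16².
260 = 2² + 16² = 4 + 256 ✓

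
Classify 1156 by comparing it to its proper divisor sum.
deficient

Proper divisors of 1156: sum = 1 + 2 + 4 + 17 + 34 + 68 + 289 + 578 = 993
Since 993 < 1156, 1156 is deficient.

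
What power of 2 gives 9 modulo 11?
6

Baby-step giant-step with step n = ⌈√11⌉ = 4.
Baby steps 2^j mod 11 (j:value) for j=0..3: 0:1, 1:2, 2:4, 3:8.
Giant-step multiplier: 2^(-4) ≡ 2^(10-4) = 2^6 ≡ 9 (mod 11).
Giant steps γ_i = 9·9^i mod 11: γ_0=9, γ_1=4 (in table at j=2).
x = i·n + j = 1·4 + 2 = 6.
Check: 2^6 ≡ 9 (mod 11).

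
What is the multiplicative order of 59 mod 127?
18

127 is prime, so ord(59) divides φ(127) = 126.
Divisors of 126: 1, 2, 3, 6, 7, 9, 14, 18, 21, 42, 63, 126.
Repeated squaring: 59^1 ≡ 59, 59^2 ≡ 52, 59^4 ≡ 37, 59^8 ≡ 99, 59^16 ≡ 22, 59^32 ≡ 103, 59^64 ≡ 68 (mod 127).
Test 59^d mod 127 for each divisor d in increasing order:
59^1 ≡ 59
59^2 ≡ 52
59^3 = 59^2·59^1 ≡ 20
59^6 = 59^4·59^2 ≡ 19
59^7 = 59^4·59^2·59^1 ≡ 105
59^9 = 59^8·59^1 ≡ 126
59^14 = 59^8·59^4·59^2 ≡ 103
59^18 = 59^16·59^2 ≡ 1  ← first divisor giving 1
The order is 18.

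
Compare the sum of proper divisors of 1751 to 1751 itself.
deficient

Proper divisors of 1751: sum = 1 + 17 + 103 = 121
Since 121 < 1751, 1751 is deficient.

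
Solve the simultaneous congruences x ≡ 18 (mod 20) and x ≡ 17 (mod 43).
318

Using Chinese Remainder Theorem:
M = 20 × 43 = 860
M1 = 43, M2 = 20
y1 = 43^(-1) mod 20 = 7
y2 = 20^(-1) mod 43 = 28
x = (18×43×7 + 17×20×28) mod 860 = 318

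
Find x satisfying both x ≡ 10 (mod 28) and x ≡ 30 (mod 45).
570

Using Chinese Remainder Theorem:
M = 28 × 45 = 1260
M1 = 45, M2 = 28
y1 = 45^(-1) mod 28 = 5
y2 = 28^(-1) mod 45 = 37
x = (10×45×5 + 30×28×37) mod 1260 = 570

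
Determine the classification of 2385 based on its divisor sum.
deficient

Proper divisors of 2385: sum = 1 + 3 + 5 + 9 + 15 + 45 + 53 + 159 + 265 + 477 + 795 = 1827
Since 1827 < 2385, 2385 is deficient.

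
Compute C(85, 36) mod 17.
0

Using Lucas' theorem:
Write n=85 and k=36 in base 17:
n in base 17: [5, 0]
k in base 17: [2, 2]
C(85,36) mod 17 = ∏ C(n_i, k_i) mod 17
Digit binomials (mod 17): C(5,2) = 10; C(0,2) = 0 (k_i > n_i)
Product: 10 × 0 = 0 ≡ 0 (mod 17)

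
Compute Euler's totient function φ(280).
96

280 = 2^3 × 5 × 7
φ(n) = n × ∏(1 - 1/p) for each prime p dividing n
φ(280) = 280 × (1 - 1/2) × (1 - 1/5) × (1 - 1/7) = 96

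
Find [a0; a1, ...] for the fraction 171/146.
[1; 5, 1, 5, 4]

Euclidean algorithm steps:
171 = 1 × 146 + 25
146 = 5 × 25 + 21
25 = 1 × 21 + 4
21 = 5 × 4 + 1
4 = 4 × 1 + 0
Continued fraction: [1; 5, 1, 5, 4]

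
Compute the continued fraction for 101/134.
[0; 1, 3, 16, 2]

Euclidean algorithm steps:
101 = 0 × 134 + 101
134 = 1 × 101 + 33
101 = 3 × 33 + 2
33 = 16 × 2 + 1
2 = 2 × 1 + 0
Continued fraction: [0; 1, 3, 16, 2]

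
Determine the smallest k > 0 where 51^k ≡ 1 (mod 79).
39

79 is prime, so ord(51) divides φ(79) = 78.
Divisors of 78: 1, 2, 3, 6, 13, 26, 39, 78.
Repeated squaring: 51^1 ≡ 51, 51^2 ≡ 73, 51^4 ≡ 36, 51^8 ≡ 32, 51^16 ≡ 76, 51^32 ≡ 9, 51^64 ≡ 2 (mod 79).
Test 51^d mod 79 for each divisor d in increasing order:
51^1 ≡ 51
51^2 ≡ 73
51^3 = 51^2·51^1 ≡ 10
51^6 = 51^4·51^2 ≡ 21
51^13 = 51^8·51^4·51^1 ≡ 55
51^26 = 51^16·51^8·51^2 ≡ 23
51^39 = 51^32·51^4·51^2·51^1 ≡ 1  ← first divisor giving 1
The order is 39.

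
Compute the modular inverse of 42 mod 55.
38

gcd(42, 55) = 1, so the inverse exists.
Extended Euclidean algorithm on (55, 42):
55 = 1 × 42 + 13  ⟹  13 = (1)·55 + (-1)·42
42 = 3 × 13 + 3  ⟹  3 = (-3)·55 + (4)·42
13 = 4 × 3 + 1  ⟹  1 = (13)·55 + (-17)·42
So (-17)·42 ≡ 1 (mod 55), i.e. 42^(-1) ≡ -17 ≡ 38 (mod 55).
Check: 42 × 38 = 1596 ≡ 1 (mod 55)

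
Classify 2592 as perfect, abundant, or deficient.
abundant

Proper divisors of 2592: sum = 1 + 2 + 3 + 4 + 6 + 8 + 9 + 12 + ... + 432 + 648 + 864 + 1296 (29 divisors) = 5031
Since 5031 > 2592, 2592 is abundant.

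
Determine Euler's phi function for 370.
144

370 = 2 × 5 × 37
φ(n) = n × ∏(1 - 1/p) for each prime p dividing n
φ(370) = 370 × (1 - 1/2) × (1 - 1/5) × (1 - 1/37) = 144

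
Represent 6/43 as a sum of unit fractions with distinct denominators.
1/8 + 1/69 + 1/23736

Greedy algorithm:
6/43: ceiling(43/6) = 8, use 1/8
5/344: ceiling(344/5) = 69, use 1/69
1/23736: ceiling(23736/1) = 23736, use 1/23736
Result: 6/43 = 1/8 + 1/69 + 1/23736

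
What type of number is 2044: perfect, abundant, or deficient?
abundant

Proper divisors of 2044: sum = 1 + 2 + 4 + 7 + 14 + 28 + 73 + 146 + 292 + 511 + 1022 = 2100
Since 2100 > 2044, 2044 is abundant.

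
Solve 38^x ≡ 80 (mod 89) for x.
82

Baby-step giant-step with step n = ⌈√89⌉ = 10.
Baby steps 38^j mod 89 (j:value) for j=0..9: 0:1, 1:38, 2:20, 3:48, 4:44, 5:70, 6:79, 7:65, 8:67, 9:54.
Giant-step multiplier: 38^(-10) ≡ 38^(88-10) = 38^78 ≡ 18 (mod 89).
Giant steps γ_i = 80·18^i mod 89: γ_0=80, γ_1=16, γ_2=21, γ_3=22, γ_4=40, γ_5=8, γ_6=55, γ_7=11, γ_8=20 (in table at j=2).
x = i·n + j = 8·10 + 2 = 82.
Check: 38^82 ≡ 80 (mod 89).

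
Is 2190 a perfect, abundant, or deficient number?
abundant

Proper divisors of 2190: sum = 1 + 2 + 3 + 5 + 6 + 10 + 15 + 30 + 73 + 146 + 219 + 365 + 438 + 730 + 1095 = 3138
Since 3138 > 2190, 2190 is abundant.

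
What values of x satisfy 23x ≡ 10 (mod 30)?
x ≡ 20 (mod 30)

gcd(23, 30) = 1, which divides 10, so solutions exist.
Find 23^(-1) mod 30 by the extended Euclidean algorithm:
30 = 1 × 23 + 7  ⟹  7 = (1)·30 + (-1)·23
23 = 3 × 7 + 2  ⟹  2 = (-3)·30 + (4)·23
7 = 3 × 2 + 1  ⟹  1 = (10)·30 + (-13)·23
So (-13)·23 ≡ 1 (mod 30), i.e. 23^(-1) ≡ -13 ≡ 17 (mod 30).
x ≡ 17 × 10 = 170 ≡ 20 (mod 30).
Check: 23 × 20 = 460 ≡ 10 (mod 30).
Unique solution: x ≡ 20 (mod 30)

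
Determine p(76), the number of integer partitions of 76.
9289091

p(n) counts ways to write n as a sum of positive integers (order ignored).
Euler's pentagonal recurrence: p(k) = p(k-1) + p(k-2) - p(k-5) - p(k-7) + p(k-12) + p(k-15) - ... (offsets j(3j∓1)/2, signs ++--, p(0)=1, p(<0)=0).
DP table for k = 0..75: p(0)=1, p(1)=1, p(2)=2, p(3)=3, p(4)=5, p(5)=7, p(6)=11, p(7)=15, p(8)=22, p(9)=30, p(10)=42, p(11)=56, p(12)=77, p(13)=101, p(14)=135, p(15)=176, p(16)=231, p(17)=297, p(18)=385, p(19)=490, p(20)=627, p(21)=792, p(22)=1002, p(23)=1255, p(24)=1575, p(25)=1958, p(26)=2436, p(27)=3010, p(28)=3718, p(29)=4565, p(30)=5604, p(31)=6842, p(32)=8349, p(33)=10143, p(34)=12310, p(35)=14883, p(36)=17977, p(37)=21637, p(38)=26015, p(39)=31185, p(40)=37338, p(41)=44583, p(42)=53174, p(43)=63261, p(44)=75175, p(45)=89134, p(46)=105558, p(47)=124754, p(48)=147273, p(49)=173525, p(50)=204226, p(51)=239943, p(52)=281589, p(53)=329931, p(54)=386155, p(55)=451276, p(56)=526823, p(57)=614154, p(58)=715220, p(59)=831820, p(60)=966467, p(61)=1121505, p(62)=1300156, p(63)=1505499, p(64)=1741630, p(65)=2012558, p(66)=2323520, p(67)=2679689, p(68)=3087735, p(69)=3554345, p(70)=4087968, p(71)=4697205, p(72)=5392783, p(73)=6185689, p(74)=7089500, p(75)=8118264.
Final step: p(76) = p(75) + p(74) - p(71) - p(69) + p(64) + p(61) - p(54) - p(50) + p(41) + p(36) - p(25) - p(19) + p(6)
= 8118264 + 7089500 - 4697205 - 3554345 + 1741630 + 1121505 - 386155 - 204226 + 44583 + 17977 - 1958 - 490 + 11
= 9289091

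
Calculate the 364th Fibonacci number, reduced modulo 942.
303

Matrix identity: Q^n = [[F_(n+1), F_n], [F_n, F_(n-1)]] with Q = [[1,1],[1,0]].
n = 364 = 101101100₂. Square-and-multiply, entries mod 942:
Q^1 = [[1,1],[1,0]]
Q^2 = (Q^1)² = [[2,1],[1,1]]
Q^5 = (Q^2)²·Q = [[8,5],[5,3]]
Q^11 = (Q^5)²·Q = [[144,89],[89,55]]
Q^22 = (Q^11)² = [[397,755],[755,584]]
Q^45 = (Q^22)²·Q = [[653,410],[410,243]]
Q^91 = (Q^45)²·Q = [[87,107],[107,922]]
Q^182 = (Q^91)² = [[178,575],[575,545]]
Q^364 = (Q^182)² = [[581,303],[303,278]]
F_364 mod 942 = Q^364[0][1] = 303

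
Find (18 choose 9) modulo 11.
0

Using Lucas' theorem:
Write n=18 and k=9 in base 11:
n in base 11: [1, 7]
k in base 11: [0, 9]
C(18,9) mod 11 = ∏ C(n_i, k_i) mod 11
Digit binomials (mod 11): C(1,0) = 1; C(7,9) = 0 (k_i > n_i)
Product: 1 × 0 = 0 ≡ 0 (mod 11)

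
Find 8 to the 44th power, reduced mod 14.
8

Repeated squaring. Binary of 44 = 101100.
8^1 ≡ 8 (mod 14); 8^2 ≡ 8 (mod 14); 8^4 ≡ 8 (mod 14); 8^8 ≡ 8 (mod 14); 8^16 ≡ 8 (mod 14); 8^32 ≡ 8 (mod 14)
8^44 = 8^4 × 8^8 × 8^32 ≡ 8 (mod 14)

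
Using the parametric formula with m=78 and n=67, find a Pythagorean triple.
(1595, 10452, 10573)

Euclid's formula: a = m² - n², b = 2mn, c = m² + n²
m = 78, n = 67
a = 78² - 67² = 6084 - 4489 = 1595
b = 2 × 78 × 67 = 10452
c = 78² + 67² = 6084 + 4489 = 10573
Verification: 1595² + 10452² = 2544025 + 109244304 = 111788329 = 10573² ✓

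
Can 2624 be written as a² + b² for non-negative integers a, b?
32² + 40² (a=32, b=40)

Factorization: 2624 = 2^6 × 41
By Fermat: n is sum of two squares iff every prime p ≡ 3 (mod 4) appears to even power.
All primes ≡ 3 (mod 4) appear to even power.
Search a = 0, 1, 2, … for 2624 - a² a perfect square: first hit at a = 32: 2624 - 1024 = 1600 = 40².
2624 = 32² + 40² = 1024 + 1600 ✓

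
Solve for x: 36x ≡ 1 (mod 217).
211

gcd(36, 217) = 1, so the inverse exists.
Extended Euclidean algorithm on (217, 36):
217 = 6 × 36 + 1  ⟹  1 = (1)·217 + (-6)·36
So (-6)·36 ≡ 1 (mod 217), i.e. 36^(-1) ≡ -6 ≡ 211 (mod 217).
Check: 36 × 211 = 7596 ≡ 1 (mod 217)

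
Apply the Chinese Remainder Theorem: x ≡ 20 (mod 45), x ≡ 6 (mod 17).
380

Using Chinese Remainder Theorem:
M = 45 × 17 = 765
M1 = 17, M2 = 45
y1 = 17^(-1) mod 45 = 8
y2 = 45^(-1) mod 17 = 14
x = (20×17×8 + 6×45×14) mod 765 = 380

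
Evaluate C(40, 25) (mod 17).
0

Using Lucas' theorem:
Write n=40 and k=25 in base 17:
n in base 17: [2, 6]
k in base 17: [1, 8]
C(40,25) mod 17 = ∏ C(n_i, k_i) mod 17
Digit binomials (mod 17): C(2,1) = 2; C(6,8) = 0 (k_i > n_i)
Product: 2 × 0 = 0 ≡ 0 (mod 17)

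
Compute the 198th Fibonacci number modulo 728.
456

Matrix identity: Q^n = [[F_(n+1), F_n], [F_n, F_(n-1)]] with Q = [[1,1],[1,0]].
n = 198 = 11000110₂. Square-and-multiply, entries mod 728:
Q^1 = [[1,1],[1,0]]
Q^3 = (Q^1)²·Q = [[3,2],[2,1]]
Q^6 = (Q^3)² = [[13,8],[8,5]]
Q^12 = (Q^6)² = [[233,144],[144,89]]
Q^24 = (Q^12)² = [[41,504],[504,265]]
Q^49 = (Q^24)²·Q = [[57,169],[169,616]]
Q^99 = (Q^49)²·Q = [[675,506],[506,169]]
Q^198 = (Q^99)² = [[405,456],[456,677]]
F_198 mod 728 = Q^198[0][1] = 456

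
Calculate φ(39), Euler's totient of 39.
24

39 = 3 × 13
φ(n) = n × ∏(1 - 1/p) for each prime p dividing n
φ(39) = 39 × (1 - 1/3) × (1 - 1/13) = 24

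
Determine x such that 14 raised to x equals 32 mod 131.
55

Baby-step giant-step with step n = ⌈√131⌉ = 12.
Baby steps 14^j mod 131 (j:value) for j=0..11: 0:1, 1:14, 2:65, 3:124, 4:33, 5:69, 6:49, 7:31, 8:41, 9:50, 10:45, 11:106.
Giant-step multiplier: 14^(-12) ≡ 14^(130-12) = 14^118 ≡ 64 (mod 131).
Giant steps γ_i = 32·64^i mod 131: γ_0=32, γ_1=83, γ_2=72, γ_3=23, γ_4=31 (in table at j=7).
x = i·n + j = 4·12 + 7 = 55.
Check: 14^55 ≡ 32 (mod 131).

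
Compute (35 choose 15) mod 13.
7

Using Lucas' theorem:
Write n=35 and k=15 in base 13:
n in base 13: [2, 9]
k in base 13: [1, 2]
C(35,15) mod 13 = ∏ C(n_i, k_i) mod 13
Digit binomials (mod 13): C(2,1) = 2; C(9,2) = 36 ≡ 10
Product: 2 × 10 = 20 ≡ 7 (mod 13)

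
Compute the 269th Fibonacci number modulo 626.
87

Matrix identity: Q^n = [[F_(n+1), F_n], [F_n, F_(n-1)]] with Q = [[1,1],[1,0]].
n = 269 = 100001101₂. Square-and-multiply, entries mod 626:
Q^1 = [[1,1],[1,0]]
Q^2 = (Q^1)² = [[2,1],[1,1]]
Q^4 = (Q^2)² = [[5,3],[3,2]]
Q^8 = (Q^4)² = [[34,21],[21,13]]
Q^16 = (Q^8)² = [[345,361],[361,610]]
Q^33 = (Q^16)²·Q = [[27,198],[198,455]]
Q^67 = (Q^33)²·Q = [[153,495],[495,284]]
Q^134 = (Q^67)² = [[506,345],[345,161]]
Q^269 = (Q^134)²·Q = [[460,87],[87,373]]
F_269 mod 626 = Q^269[0][1] = 87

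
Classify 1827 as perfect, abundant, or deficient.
deficient

Proper divisors of 1827: sum = 1 + 3 + 7 + 9 + 21 + 29 + 63 + 87 + 203 + 261 + 609 = 1293
Since 1293 < 1827, 1827 is deficient.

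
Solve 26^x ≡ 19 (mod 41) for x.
17

Baby-step giant-step with step n = ⌈√41⌉ = 7.
Baby steps 26^j mod 41 (j:value) for j=0..6: 0:1, 1:26, 2:20, 3:28, 4:31, 5:27, 6:5.
Giant-step multiplier: 26^(-7) ≡ 26^(40-7) = 26^33 ≡ 6 (mod 41).
Giant steps γ_i = 19·6^i mod 41: γ_0=19, γ_1=32, γ_2=28 (in table at j=3).
x = i·n + j = 2·7 + 3 = 17.
Check: 26^17 ≡ 19 (mod 41).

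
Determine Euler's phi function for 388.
192

388 = 2^2 × 97
φ(n) = n × ∏(1 - 1/p) for each prime p dividing n
φ(388) = 388 × (1 - 1/2) × (1 - 1/97) = 192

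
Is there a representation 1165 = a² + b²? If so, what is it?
3² + 34² (a=3, b=34)

Factorization: 1165 = 5 × 233
By Fermat: n is sum of two squares iff every prime p ≡ 3 (mod 4) appears to even power.
All primes ≡ 3 (mod 4) appear to even power.
Search a = 0, 1, 2, … for 1165 - a² a perfect square: first hit at a = 3: 1165 - 9 = 1156 = 34².
1165 = 3² + 34² = 9 + 1156 ✓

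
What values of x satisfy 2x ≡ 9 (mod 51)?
x ≡ 30 (mod 51)

gcd(2, 51) = 1, which divides 9, so solutions exist.
Find 2^(-1) mod 51 by the extended Euclidean algorithm:
51 = 25 × 2 + 1  ⟹  1 = (1)·51 + (-25)·2
So (-25)·2 ≡ 1 (mod 51), i.e. 2^(-1) ≡ -25 ≡ 26 (mod 51).
x ≡ 26 × 9 = 234 ≡ 30 (mod 51).
Check: 2 × 30 = 60 ≡ 9 (mod 51).
Unique solution: x ≡ 30 (mod 51)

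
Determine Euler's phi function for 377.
336

377 = 13 × 29
φ(n) = n × ∏(1 - 1/p) for each prime p dividing n
φ(377) = 377 × (1 - 1/13) × (1 - 1/29) = 336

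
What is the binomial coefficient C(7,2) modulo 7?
0

Using Lucas' theorem:
Write n=7 and k=2 in base 7:
n in base 7: [1, 0]
k in base 7: [0, 2]
C(7,2) mod 7 = ∏ C(n_i, k_i) mod 7
Digit binomials (mod 7): C(1,0) = 1; C(0,2) = 0 (k_i > n_i)
Product: 1 × 0 = 0 ≡ 0 (mod 7)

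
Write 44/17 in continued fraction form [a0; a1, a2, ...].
[2; 1, 1, 2, 3]

Euclidean algorithm steps:
44 = 2 × 17 + 10
17 = 1 × 10 + 7
10 = 1 × 7 + 3
7 = 2 × 3 + 1
3 = 3 × 1 + 0
Continued fraction: [2; 1, 1, 2, 3]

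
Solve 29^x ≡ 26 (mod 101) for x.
37

Baby-step giant-step with step n = ⌈√101⌉ = 11.
Baby steps 29^j mod 101 (j:value) for j=0..10: 0:1, 1:29, 2:33, 3:48, 4:79, 5:69, 6:82, 7:55, 8:80, 9:98, 10:14.
Giant-step multiplier: 29^(-11) ≡ 29^(100-11) = 29^89 ≡ 51 (mod 101).
Giant steps γ_i = 26·51^i mod 101: γ_0=26, γ_1=13, γ_2=57, γ_3=79 (in table at j=4).
x = i·n + j = 3·11 + 4 = 37.
Check: 29^37 ≡ 26 (mod 101).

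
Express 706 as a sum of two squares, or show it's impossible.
9² + 25² (a=9, b=25)

Factorization: 706 = 2 × 353
By Fermat: n is sum of two squares iff every prime p ≡ 3 (mod 4) appears to even power.
All primes ≡ 3 (mod 4) appear to even power.
Search a = 0, 1, 2, … for 706 - a² a perfect square: first hit at a = 9: 706 - 81 = 625 = 25².
706 = 9² + 25² = 81 + 625 ✓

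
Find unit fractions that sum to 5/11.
1/3 + 1/9 + 1/99

Greedy algorithm:
5/11: ceiling(11/5) = 3, use 1/3
4/33: ceiling(33/4) = 9, use 1/9
1/99: ceiling(99/1) = 99, use 1/99
Result: 5/11 = 1/3 + 1/9 + 1/99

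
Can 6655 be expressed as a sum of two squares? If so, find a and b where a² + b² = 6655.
Not possible

Factorization: 6655 = 5 × 11^3
By Fermat: n is sum of two squares iff every prime p ≡ 3 (mod 4) appears to even power.
Prime(s) ≡ 3 (mod 4) with odd exponent: [(11, 3)]
Therefore 6655 cannot be expressed as a² + b².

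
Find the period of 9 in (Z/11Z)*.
5

11 is prime, so ord(9) divides φ(11) = 10.
Divisors of 10: 1, 2, 5, 10.
Repeated squaring: 9^1 ≡ 9, 9^2 ≡ 4, 9^4 ≡ 5, 9^8 ≡ 3 (mod 11).
Test 9^d mod 11 for each divisor d in increasing order:
9^1 ≡ 9
9^2 ≡ 4
9^5 = 9^4·9^1 ≡ 1  ← first divisor giving 1
The order is 5.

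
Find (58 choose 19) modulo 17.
12

Using Lucas' theorem:
Write n=58 and k=19 in base 17:
n in base 17: [3, 7]
k in base 17: [1, 2]
C(58,19) mod 17 = ∏ C(n_i, k_i) mod 17
Digit binomials (mod 17): C(3,1) = 3; C(7,2) = 21 ≡ 4
Product: 3 × 4 = 12 ≡ 12 (mod 17)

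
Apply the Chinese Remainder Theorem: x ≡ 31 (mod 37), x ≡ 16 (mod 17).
475

Using Chinese Remainder Theorem:
M = 37 × 17 = 629
M1 = 17, M2 = 37
y1 = 17^(-1) mod 37 = 24
y2 = 37^(-1) mod 17 = 6
x = (31×17×24 + 16×37×6) mod 629 = 475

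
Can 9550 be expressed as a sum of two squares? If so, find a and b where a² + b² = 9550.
Not possible

Factorization: 9550 = 2 × 5^2 × 191
By Fermat: n is sum of two squares iff every prime p ≡ 3 (mod 4) appears to even power.
Prime(s) ≡ 3 (mod 4) with odd exponent: [(191, 1)]
Therefore 9550 cannot be expressed as a² + b².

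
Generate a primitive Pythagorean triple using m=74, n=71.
(435, 10508, 10517)

Euclid's formula: a = m² - n², b = 2mn, c = m² + n²
m = 74, n = 71
a = 74² - 71² = 5476 - 5041 = 435
b = 2 × 74 × 71 = 10508
c = 74² + 71² = 5476 + 5041 = 10517
Verification: 435² + 10508² = 189225 + 110418064 = 110607289 = 10517² ✓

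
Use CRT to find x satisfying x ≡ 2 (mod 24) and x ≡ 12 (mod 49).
698

Using Chinese Remainder Theorem:
M = 24 × 49 = 1176
M1 = 49, M2 = 24
y1 = 49^(-1) mod 24 = 1
y2 = 24^(-1) mod 49 = 47
x = (2×49×1 + 12×24×47) mod 1176 = 698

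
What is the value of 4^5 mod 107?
61

Repeated squaring. Binary of 5 = 101.
4^1 ≡ 4 (mod 107); 4^2 ≡ 16 (mod 107); 4^4 ≡ 42 (mod 107)
4^5 = 4^1 × 4^4 ≡ 61 (mod 107)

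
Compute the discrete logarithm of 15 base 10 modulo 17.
2

Baby-step giant-step with step n = ⌈√17⌉ = 5.
Baby steps 10^j mod 17 (j:value) for j=0..4: 0:1, 1:10, 2:15, 3:14, 4:4.
h = 15 is already in the table at j=2, so x = 2.
Check: 10^2 ≡ 15 (mod 17).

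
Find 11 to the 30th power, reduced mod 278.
131

Repeated squaring. Binary of 30 = 11110.
11^1 ≡ 11 (mod 278); 11^2 ≡ 121 (mod 278); 11^4 ≡ 185 (mod 278); 11^8 ≡ 31 (mod 278); 11^16 ≡ 127 (mod 278)
11^30 = 11^2 × 11^4 × 11^8 × 11^16 ≡ 131 (mod 278)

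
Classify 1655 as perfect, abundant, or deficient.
deficient

Proper divisors of 1655: sum = 1 + 5 + 331 = 337
Since 337 < 1655, 1655 is deficient.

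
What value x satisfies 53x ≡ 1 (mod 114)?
71

gcd(53, 114) = 1, so the inverse exists.
Extended Euclidean algorithm on (114, 53):
114 = 2 × 53 + 8  ⟹  8 = (1)·114 + (-2)·53
53 = 6 × 8 + 5  ⟹  5 = (-6)·114 + (13)·53
8 = 1 × 5 + 3  ⟹  3 = (7)·114 + (-15)·53
5 = 1 × 3 + 2  ⟹  2 = (-13)·114 + (28)·53
3 = 1 × 2 + 1  ⟹  1 = (20)·114 + (-43)·53
So (-43)·53 ≡ 1 (mod 114), i.e. 53^(-1) ≡ -43 ≡ 71 (mod 114).
Check: 53 × 71 = 3763 ≡ 1 (mod 114)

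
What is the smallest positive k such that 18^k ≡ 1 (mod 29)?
28

29 is prime, so ord(18) divides φ(29) = 28.
Divisors of 28: 1, 2, 4, 7, 14, 28.
Repeated squaring: 18^1 ≡ 18, 18^2 ≡ 5, 18^4 ≡ 25, 18^8 ≡ 16, 18^16 ≡ 24 (mod 29).
Test 18^d mod 29 for each divisor d in increasing order:
18^1 ≡ 18
18^2 ≡ 5
18^4 ≡ 25
18^7 = 18^4·18^2·18^1 ≡ 17
18^14 = 18^8·18^4·18^2 ≡ 28
18^28 = 18^16·18^8·18^4 ≡ 1  ← first divisor giving 1
The order is 28.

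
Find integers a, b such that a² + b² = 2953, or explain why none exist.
12² + 53² (a=12, b=53)

Factorization: 2953 = 2953
By Fermat: n is sum of two squares iff every prime p ≡ 3 (mod 4) appears to even power.
All primes ≡ 3 (mod 4) appear to even power.
Search a = 0, 1, 2, … for 2953 - a² a perfect square: first hit at a = 12: 2953 - 144 = 2809 = 53².
2953 = 12² + 53² = 144 + 2809 ✓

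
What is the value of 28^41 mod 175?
28

Repeated squaring. Binary of 41 = 101001.
28^1 ≡ 28 (mod 175); 28^2 ≡ 84 (mod 175); 28^4 ≡ 56 (mod 175); 28^8 ≡ 161 (mod 175); 28^16 ≡ 21 (mod 175); 28^32 ≡ 91 (mod 175)
28^41 = 28^1 × 28^8 × 28^32 ≡ 28 (mod 175)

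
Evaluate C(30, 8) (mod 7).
1

Using Lucas' theorem:
Write n=30 and k=8 in base 7:
n in base 7: [4, 2]
k in base 7: [1, 1]
C(30,8) mod 7 = ∏ C(n_i, k_i) mod 7
Digit binomials (mod 7): C(4,1) = 4; C(2,1) = 2
Product: 4 × 2 = 8 ≡ 1 (mod 7)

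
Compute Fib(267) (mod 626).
340

Matrix identity: Q^n = [[F_(n+1), F_n], [F_n, F_(n-1)]] with Q = [[1,1],[1,0]].
n = 267 = 100001011₂. Square-and-multiply, entries mod 626:
Q^1 = [[1,1],[1,0]]
Q^2 = (Q^1)² = [[2,1],[1,1]]
Q^4 = (Q^2)² = [[5,3],[3,2]]
Q^8 = (Q^4)² = [[34,21],[21,13]]
Q^16 = (Q^8)² = [[345,361],[361,610]]
Q^33 = (Q^16)²·Q = [[27,198],[198,455]]
Q^66 = (Q^33)² = [[495,284],[284,211]]
Q^133 = (Q^66)²·Q = [[345,161],[161,184]]
Q^267 = (Q^133)²·Q = [[373,340],[340,33]]
F_267 mod 626 = Q^267[0][1] = 340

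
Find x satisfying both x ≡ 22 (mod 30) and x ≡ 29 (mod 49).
862

Using Chinese Remainder Theorem:
M = 30 × 49 = 1470
M1 = 49, M2 = 30
y1 = 49^(-1) mod 30 = 19
y2 = 30^(-1) mod 49 = 18
x = (22×49×19 + 29×30×18) mod 1470 = 862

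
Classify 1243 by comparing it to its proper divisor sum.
deficient

Proper divisors of 1243: sum = 1 + 11 + 113 = 125
Since 125 < 1243, 1243 is deficient.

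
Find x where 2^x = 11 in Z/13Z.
7

Baby-step giant-step with step n = ⌈√13⌉ = 4.
Baby steps 2^j mod 13 (j:value) for j=0..3: 0:1, 1:2, 2:4, 3:8.
Giant-step multiplier: 2^(-4) ≡ 2^(12-4) = 2^8 ≡ 9 (mod 13).
Giant steps γ_i = 11·9^i mod 13: γ_0=11, γ_1=8 (in table at j=3).
x = i·n + j = 1·4 + 3 = 7.
Check: 2^7 ≡ 11 (mod 13).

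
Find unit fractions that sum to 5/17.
1/4 + 1/23 + 1/1564

Greedy algorithm:
5/17: ceiling(17/5) = 4, use 1/4
3/68: ceiling(68/3) = 23, use 1/23
1/1564: ceiling(1564/1) = 1564, use 1/1564
Result: 5/17 = 1/4 + 1/23 + 1/1564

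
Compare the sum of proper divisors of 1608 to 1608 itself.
abundant

Proper divisors of 1608: sum = 1 + 2 + 3 + 4 + 6 + 8 + 12 + 24 + 67 + 134 + 201 + 268 + 402 + 536 + 804 = 2472
Since 2472 > 1608, 1608 is abundant.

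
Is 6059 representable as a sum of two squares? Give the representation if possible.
Not possible

Factorization: 6059 = 73 × 83
By Fermat: n is sum of two squares iff every prime p ≡ 3 (mod 4) appears to even power.
Prime(s) ≡ 3 (mod 4) with odd exponent: [(83, 1)]
Therefore 6059 cannot be expressed as a² + b².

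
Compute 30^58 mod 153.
135

Repeated squaring. Binary of 58 = 111010.
30^1 ≡ 30 (mod 153); 30^2 ≡ 135 (mod 153); 30^4 ≡ 18 (mod 153); 30^8 ≡ 18 (mod 153); 30^16 ≡ 18 (mod 153); 30^32 ≡ 18 (mod 153)
30^58 = 30^2 × 30^8 × 30^16 × 30^32 ≡ 135 (mod 153)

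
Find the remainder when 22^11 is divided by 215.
8

Repeated squaring. Binary of 11 = 1011.
22^1 ≡ 22 (mod 215); 22^2 ≡ 54 (mod 215); 22^4 ≡ 121 (mod 215); 22^8 ≡ 21 (mod 215)
22^11 = 22^1 × 22^2 × 22^8 ≡ 8 (mod 215)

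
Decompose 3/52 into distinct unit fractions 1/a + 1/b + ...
1/18 + 1/468

Greedy algorithm:
3/52: ceiling(52/3) = 18, use 1/18
1/468: ceiling(468/1) = 468, use 1/468
Result: 3/52 = 1/18 + 1/468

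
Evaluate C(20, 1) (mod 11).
9

Using Lucas' theorem:
Write n=20 and k=1 in base 11:
n in base 11: [1, 9]
k in base 11: [0, 1]
C(20,1) mod 11 = ∏ C(n_i, k_i) mod 11
Digit binomials (mod 11): C(1,0) = 1; C(9,1) = 9
Product: 1 × 9 = 9 ≡ 9 (mod 11)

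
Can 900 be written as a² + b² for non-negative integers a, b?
0² + 30² (a=0, b=30)

Factorization: 900 = 2^2 × 3^2 × 5^2
By Fermat: n is sum of two squares iff every prime p ≡ 3 (mod 4) appears to even power.
All primes ≡ 3 (mod 4) appear to even power.
Search a = 0, 1, 2, … for 900 - a² a perfect square: first hit at a = 0: 900 - 0 = 900 = 30².
900 = 0² + 30² = 0 + 900 ✓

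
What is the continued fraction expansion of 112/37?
[3; 37]

Euclidean algorithm steps:
112 = 3 × 37 + 1
37 = 37 × 1 + 0
Continued fraction: [3; 37]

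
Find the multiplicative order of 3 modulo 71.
35

71 is prime, so ord(3) divides φ(71) = 70.
Divisors of 70: 1, 2, 5, 7, 10, 14, 35, 70.
Repeated squaring: 3^1 ≡ 3, 3^2 ≡ 9, 3^4 ≡ 10, 3^8 ≡ 29, 3^16 ≡ 60, 3^32 ≡ 50, 3^64 ≡ 15 (mod 71).
Test 3^d mod 71 for each divisor d in increasing order:
3^1 ≡ 3
3^2 ≡ 9
3^5 = 3^4·3^1 ≡ 30
3^7 = 3^4·3^2·3^1 ≡ 57
3^10 = 3^8·3^2 ≡ 48
3^14 = 3^8·3^4·3^2 ≡ 54
3^35 = 3^32·3^2·3^1 ≡ 1  ← first divisor giving 1
The order is 35.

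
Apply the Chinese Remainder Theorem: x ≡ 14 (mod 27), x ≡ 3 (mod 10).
203

Using Chinese Remainder Theorem:
M = 27 × 10 = 270
M1 = 10, M2 = 27
y1 = 10^(-1) mod 27 = 19
y2 = 27^(-1) mod 10 = 3
x = (14×10×19 + 3×27×3) mod 270 = 203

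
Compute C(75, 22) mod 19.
16

Using Lucas' theorem:
Write n=75 and k=22 in base 19:
n in base 19: [3, 18]
k in base 19: [1, 3]
C(75,22) mod 19 = ∏ C(n_i, k_i) mod 19
Digit binomials (mod 19): C(3,1) = 3; C(18,3) = 816 ≡ 18
Product: 3 × 18 = 54 ≡ 16 (mod 19)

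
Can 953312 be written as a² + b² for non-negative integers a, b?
Not possible

Factorization: 953312 = 2^5 × 31^3
By Fermat: n is sum of two squares iff every prime p ≡ 3 (mod 4) appears to even power.
Prime(s) ≡ 3 (mod 4) with odd exponent: [(31, 3)]
Therefore 953312 cannot be expressed as a² + b².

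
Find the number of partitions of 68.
3087735

p(n) counts ways to write n as a sum of positive integers (order ignored).
Euler's pentagonal recurrence: p(k) = p(k-1) + p(k-2) - p(k-5) - p(k-7) + p(k-12) + p(k-15) - ... (offsets j(3j∓1)/2, signs ++--, p(0)=1, p(<0)=0).
DP table for k = 0..67: p(0)=1, p(1)=1, p(2)=2, p(3)=3, p(4)=5, p(5)=7, p(6)=11, p(7)=15, p(8)=22, p(9)=30, p(10)=42, p(11)=56, p(12)=77, p(13)=101, p(14)=135, p(15)=176, p(16)=231, p(17)=297, p(18)=385, p(19)=490, p(20)=627, p(21)=792, p(22)=1002, p(23)=1255, p(24)=1575, p(25)=1958, p(26)=2436, p(27)=3010, p(28)=3718, p(29)=4565, p(30)=5604, p(31)=6842, p(32)=8349, p(33)=10143, p(34)=12310, p(35)=14883, p(36)=17977, p(37)=21637, p(38)=26015, p(39)=31185, p(40)=37338, p(41)=44583, p(42)=53174, p(43)=63261, p(44)=75175, p(45)=89134, p(46)=105558, p(47)=124754, p(48)=147273, p(49)=173525, p(50)=204226, p(51)=239943, p(52)=281589, p(53)=329931, p(54)=386155, p(55)=451276, p(56)=526823, p(57)=614154, p(58)=715220, p(59)=831820, p(60)=966467, p(61)=1121505, p(62)=1300156, p(63)=1505499, p(64)=1741630, p(65)=2012558, p(66)=2323520, p(67)=2679689.
Final step: p(68) = p(67) + p(66) - p(63) - p(61) + p(56) + p(53) - p(46) - p(42) + p(33) + p(28) - p(17) - p(11)
= 2679689 + 2323520 - 1505499 - 1121505 + 526823 + 329931 - 105558 - 53174 + 10143 + 3718 - 297 - 56
= 3087735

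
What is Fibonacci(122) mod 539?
496

Matrix identity: Q^n = [[F_(n+1), F_n], [F_n, F_(n-1)]] with Q = [[1,1],[1,0]].
n = 122 = 1111010₂. Square-and-multiply, entries mod 539:
Q^1 = [[1,1],[1,0]]
Q^3 = (Q^1)²·Q = [[3,2],[2,1]]
Q^7 = (Q^3)²·Q = [[21,13],[13,8]]
Q^15 = (Q^7)²·Q = [[448,71],[71,377]]
Q^30 = (Q^15)² = [[386,363],[363,23]]
Q^61 = (Q^30)²·Q = [[188,485],[485,242]]
Q^122 = (Q^61)² = [[530,496],[496,34]]
F_122 mod 539 = Q^122[0][1] = 496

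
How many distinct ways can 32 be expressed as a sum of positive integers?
8349

p(n) counts ways to write n as a sum of positive integers (order ignored).
Euler's pentagonal recurrence: p(k) = p(k-1) + p(k-2) - p(k-5) - p(k-7) + p(k-12) + p(k-15) - ... (offsets j(3j∓1)/2, signs ++--, p(0)=1, p(<0)=0).
DP table for k = 0..31: p(0)=1, p(1)=1, p(2)=2, p(3)=3, p(4)=5, p(5)=7, p(6)=11, p(7)=15, p(8)=22, p(9)=30, p(10)=42, p(11)=56, p(12)=77, p(13)=101, p(14)=135, p(15)=176, p(16)=231, p(17)=297, p(18)=385, p(19)=490, p(20)=627, p(21)=792, p(22)=1002, p(23)=1255, p(24)=1575, p(25)=1958, p(26)=2436, p(27)=3010, p(28)=3718, p(29)=4565, p(30)=5604, p(31)=6842.
Final step: p(32) = p(31) + p(30) - p(27) - p(25) + p(20) + p(17) - p(10) - p(6)
= 6842 + 5604 - 3010 - 1958 + 627 + 297 - 42 - 11
= 8349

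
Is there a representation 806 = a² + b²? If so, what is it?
Not possible

Factorization: 806 = 2 × 13 × 31
By Fermat: n is sum of two squares iff every prime p ≡ 3 (mod 4) appears to even power.
Prime(s) ≡ 3 (mod 4) with odd exponent: [(31, 1)]
Therefore 806 cannot be expressed as a² + b².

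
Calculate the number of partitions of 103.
271248950

p(n) counts ways to write n as a sum of positive integers (order ignored).
Euler's pentagonal recurrence: p(k) = p(k-1) + p(k-2) - p(k-5) - p(k-7) + p(k-12) + p(k-15) - ... (offsets j(3j∓1)/2, signs ++--, p(0)=1, p(<0)=0).
DP table for k = 0..102: p(0)=1, p(1)=1, p(2)=2, p(3)=3, p(4)=5, p(5)=7, p(6)=11, p(7)=15, p(8)=22, p(9)=30, p(10)=42, p(11)=56, p(12)=77, p(13)=101, p(14)=135, p(15)=176, p(16)=231, p(17)=297, p(18)=385, p(19)=490, p(20)=627, p(21)=792, p(22)=1002, p(23)=1255, p(24)=1575, p(25)=1958, p(26)=2436, p(27)=3010, p(28)=3718, p(29)=4565, p(30)=5604, p(31)=6842, p(32)=8349, p(33)=10143, p(34)=12310, p(35)=14883, p(36)=17977, p(37)=21637, p(38)=26015, p(39)=31185, p(40)=37338, p(41)=44583, p(42)=53174, p(43)=63261, p(44)=75175, p(45)=89134, p(46)=105558, p(47)=124754, p(48)=147273, p(49)=173525, p(50)=204226, p(51)=239943, p(52)=281589, p(53)=329931, p(54)=386155, p(55)=451276, p(56)=526823, p(57)=614154, p(58)=715220, p(59)=831820, p(60)=966467, p(61)=1121505, p(62)=1300156, p(63)=1505499, p(64)=1741630, p(65)=2012558, p(66)=2323520, p(67)=2679689, p(68)=3087735, p(69)=3554345, p(70)=4087968, p(71)=4697205, p(72)=5392783, p(73)=6185689, p(74)=7089500, p(75)=8118264, p(76)=9289091, p(77)=10619863, p(78)=12132164, p(79)=13848650, p(80)=15796476, p(81)=18004327, p(82)=20506255, p(83)=23338469, p(84)=26543660, p(85)=30167357, p(86)=34262962, p(87)=38887673, p(88)=44108109, p(89)=49995925, p(90)=56634173, p(91)=64112359, p(92)=72533807, p(93)=82010177, p(94)=92669720, p(95)=104651419, p(96)=118114304, p(97)=133230930, p(98)=150198136, p(99)=169229875, p(100)=190569292, p(101)=214481126, p(102)=241265379.
Final step: p(103) = p(102) + p(101) - p(98) - p(96) + p(91) + p(88) - p(81) - p(77) + p(68) + p(63) - p(52) - p(46) + p(33) + p(26) - p(11) - p(3)
= 241265379 + 214481126 - 150198136 - 118114304 + 64112359 + 44108109 - 18004327 - 10619863 + 3087735 + 1505499 - 281589 - 105558 + 10143 + 2436 - 56 - 3
= 271248950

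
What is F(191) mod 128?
1

Matrix identity: Q^n = [[F_(n+1), F_n], [F_n, F_(n-1)]] with Q = [[1,1],[1,0]].
n = 191 = 10111111₂. Square-and-multiply, entries mod 128:
Q^1 = [[1,1],[1,0]]
Q^2 = (Q^1)² = [[2,1],[1,1]]
Q^5 = (Q^2)²·Q = [[8,5],[5,3]]
Q^11 = (Q^5)²·Q = [[16,89],[89,55]]
Q^23 = (Q^11)²·Q = [[32,113],[113,47]]
Q^47 = (Q^23)²·Q = [[64,97],[97,95]]
Q^95 = (Q^47)²·Q = [[0,65],[65,63]]
Q^191 = (Q^95)²·Q = [[0,1],[1,127]]
F_191 mod 128 = Q^191[0][1] = 1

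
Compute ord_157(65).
52

157 is prime, so ord(65) divides φ(157) = 156.
Divisors of 156: 1, 2, 3, 4, 6, 12, 13, 26, 39, 52, 78, 156.
Repeated squaring: 65^1 ≡ 65, 65^2 ≡ 143, 65^4 ≡ 39, 65^8 ≡ 108, 65^16 ≡ 46, 65^32 ≡ 75, 65^64 ≡ 130, 65^128 ≡ 101 (mod 157).
Test 65^d mod 157 for each divisor d in increasing order:
65^1 ≡ 65
65^2 ≡ 143
65^3 = 65^2·65^1 ≡ 32
65^4 ≡ 39
65^6 = 65^4·65^2 ≡ 82
65^12 = 65^8·65^4 ≡ 130
65^13 = 65^8·65^4·65^1 ≡ 129
65^26 = 65^16·65^8·65^2 ≡ 156
65^39 = 65^32·65^4·65^2·65^1 ≡ 28
65^52 = 65^32·65^16·65^4 ≡ 1  ← first divisor giving 1
The order is 52.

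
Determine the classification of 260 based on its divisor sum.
abundant

Proper divisors of 260: sum = 1 + 2 + 4 + 5 + 10 + 13 + 20 + 26 + 52 + 65 + 130 = 328
Since 328 > 260, 260 is abundant.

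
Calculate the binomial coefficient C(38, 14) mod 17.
0

Using Lucas' theorem:
Write n=38 and k=14 in base 17:
n in base 17: [2, 4]
k in base 17: [0, 14]
C(38,14) mod 17 = ∏ C(n_i, k_i) mod 17
Digit binomials (mod 17): C(2,0) = 1; C(4,14) = 0 (k_i > n_i)
Product: 1 × 0 = 0 ≡ 0 (mod 17)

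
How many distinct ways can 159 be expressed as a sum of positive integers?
97662728555

p(n) counts ways to write n as a sum of positive integers (order ignored).
Euler's pentagonal recurrence: p(k) = p(k-1) + p(k-2) - p(k-5) - p(k-7) + p(k-12) + p(k-15) - ... (offsets j(3j∓1)/2, signs ++--, p(0)=1, p(<0)=0).
DP table for k = 0..158: p(0)=1, p(1)=1, p(2)=2, p(3)=3, p(4)=5, p(5)=7, p(6)=11, p(7)=15, p(8)=22, p(9)=30, p(10)=42, p(11)=56, p(12)=77, p(13)=101, p(14)=135, p(15)=176, p(16)=231, p(17)=297, p(18)=385, p(19)=490, p(20)=627, p(21)=792, p(22)=1002, p(23)=1255, p(24)=1575, p(25)=1958, p(26)=2436, p(27)=3010, p(28)=3718, p(29)=4565, p(30)=5604, p(31)=6842, p(32)=8349, p(33)=10143, p(34)=12310, p(35)=14883, p(36)=17977, p(37)=21637, p(38)=26015, p(39)=31185, p(40)=37338, p(41)=44583, p(42)=53174, p(43)=63261, p(44)=75175, p(45)=89134, p(46)=105558, p(47)=124754, p(48)=147273, p(49)=173525, p(50)=204226, p(51)=239943, p(52)=281589, p(53)=329931, p(54)=386155, p(55)=451276, p(56)=526823, p(57)=614154, p(58)=715220, p(59)=831820, p(60)=966467, p(61)=1121505, p(62)=1300156, p(63)=1505499, p(64)=1741630, p(65)=2012558, p(66)=2323520, p(67)=2679689, p(68)=3087735, p(69)=3554345, p(70)=4087968, p(71)=4697205, p(72)=5392783, p(73)=6185689, p(74)=7089500, p(75)=8118264, p(76)=9289091, p(77)=10619863, p(78)=12132164, p(79)=13848650, p(80)=15796476, p(81)=18004327, p(82)=20506255, p(83)=23338469, p(84)=26543660, p(85)=30167357, p(86)=34262962, p(87)=38887673, p(88)=44108109, p(89)=49995925, p(90)=56634173, p(91)=64112359, p(92)=72533807, p(93)=82010177, p(94)=92669720, p(95)=104651419, p(96)=118114304, p(97)=133230930, p(98)=150198136, p(99)=169229875, p(100)=190569292, p(101)=214481126, p(102)=241265379, p(103)=271248950, p(104)=304801365, p(105)=342325709, p(106)=384276336, p(107)=431149389, p(108)=483502844, p(109)=541946240, p(110)=607163746, p(111)=679903203, p(112)=761002156, p(113)=851376628, p(114)=952050665, p(115)=1064144451, p(116)=1188908248, p(117)=1327710076, p(118)=1482074143, p(119)=1653668665, p(120)=1844349560, p(121)=2056148051, p(122)=2291320912, p(123)=2552338241, p(124)=2841940500, p(125)=3163127352, p(126)=3519222692, p(127)=3913864295, p(128)=4351078600, p(129)=4835271870, p(130)=5371315400, p(131)=5964539504, p(132)=6620830889, p(133)=7346629512, p(134)=8149040695, p(135)=9035836076, p(136)=10015581680, p(137)=11097645016, p(138)=12292341831, p(139)=13610949895, p(140)=15065878135, p(141)=16670689208, p(142)=18440293320, p(143)=20390982757, p(144)=22540654445, p(145)=24908858009, p(146)=27517052599, p(147)=30388671978, p(148)=33549419497, p(149)=37027355200, p(150)=40853235313, p(151)=45060624582, p(152)=49686288421, p(153)=54770336324, p(154)=60356673280, p(155)=66493182097, p(156)=73232243759, p(157)=80630964769, p(158)=88751778802.
Final step: p(159) = p(158) + p(157) - p(154) - p(152) + p(147) + p(144) - p(137) - p(133) + p(124) + p(119) - p(108) - p(102) + p(89) + p(82) - p(67) - p(59) + p(42) + p(33) - p(14) - p(4)
= 88751778802 + 80630964769 - 60356673280 - 49686288421 + 30388671978 + 22540654445 - 11097645016 - 7346629512 + 2841940500 + 1653668665 - 483502844 - 241265379 + 49995925 + 20506255 - 2679689 - 831820 + 53174 + 10143 - 135 - 5
= 97662728555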